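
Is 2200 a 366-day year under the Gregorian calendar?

2200 is not a leap year (divisible by 100 but not 400).

No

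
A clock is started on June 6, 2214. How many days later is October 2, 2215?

Day-of-year of June 6, 2214: 157.
Day-of-year of October 2, 2215: 275.
2214 has 365 days, so 365 − 157 = 208 days remain in 2214.
Total: 208 + 275 = 483 days.

483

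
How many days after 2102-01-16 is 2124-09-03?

8266

Day-of-year of January 16, 2102: 16.
Day-of-year of September 3, 2124: 247.
2102 has 365 days, so 365 − 16 = 349 days remain in 2102.
Full years 2103–2123: 16 common + 5 leap = 16×365 + 5×366 = 7670 days.
Total: 349 + 7670 + 247 = 8266 days.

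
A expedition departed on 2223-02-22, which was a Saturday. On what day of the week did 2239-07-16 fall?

Day-of-year of February 22, 2223: 53.
Day-of-year of July 16, 2239: 197.
2223 has 365 days, so 365 − 53 = 312 days remain in 2223.
Full years 2224–2238: 11 common + 4 leap = 11×365 + 4×366 = 5479 days.
Total: 312 + 5479 + 197 = 5988 days.
5988 mod 7 = 3, so 3 days after Saturday is Tuesday.

Tuesday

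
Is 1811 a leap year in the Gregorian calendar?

1811 is not a leap year.

No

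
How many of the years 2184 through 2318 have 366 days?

32

Years divisible by 4: 2184, 2188, …, 2316 — 34 in all.
Of these, 2200, 2300 are divisible by 100 but not 400, so not leap.
Leap years: 34 − 2 = 32.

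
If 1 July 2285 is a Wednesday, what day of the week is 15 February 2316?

Day-of-year of July 1, 2285: 182.
Day-of-year of February 15, 2316: 46.
2285 has 365 days, so 365 − 182 = 183 days remain in 2285.
Full years 2286–2315: 24 common + 6 leap = 24×365 + 6×366 = 10956 days.
Total: 183 + 10956 + 46 = 11185 days.
11185 mod 7 = 6, so 6 days after Wednesday is Tuesday.

Tuesday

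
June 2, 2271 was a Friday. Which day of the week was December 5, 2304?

From June 2, 2271 to June 2, 2304: 33 years, of which 8 contain a Feb 29 — 25×365 + 8×366 = 12053 days.
(2300 is not a leap year (divisible by 100 but not 400).)
June 2304: 30 − 2 = 28 days remain.
Then July (31), August (31), September (30), October (31), November (30): 31 + 31 + 30 + 31 + 30 = 153 days.
December 1–5, 2304: 5 days.
Residual: 186 days.
Total: 12239 days.
12239 mod 7 = 3, so 3 days after Friday is Monday.

Monday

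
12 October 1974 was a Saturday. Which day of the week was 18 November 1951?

Sunday

Count forward from the earlier date (November 18, 1951) to the later (October 12, 1974):
From November 18, 1951 to November 18, 1973: 22 years, of which 6 contain a Feb 29 — 16×365 + 6×366 = 8036 days.
November 1973: 30 − 18 = 12 days remain.
Then 10 full months totalling 304 days.
October 1–12, 1974: 12 days.
Residual: 328 days.
Total: 8364 days.
8364 mod 7 = 6, so 6 days before Saturday is Sunday.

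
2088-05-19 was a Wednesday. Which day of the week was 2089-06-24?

Friday

Day-of-year of May 19, 2088: 140.
Day-of-year of June 24, 2089: 175.
2088 has 366 days, so 366 − 140 = 226 days remain in 2088.
Total: 226 + 175 = 401 days.
401 mod 7 = 2, so 2 days after Wednesday is Friday.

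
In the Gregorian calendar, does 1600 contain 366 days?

1600 is a leap year (divisible by 400).

Yes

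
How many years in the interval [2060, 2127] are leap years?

16

Years divisible by 4: 2060, 2064, …, 2124 — 17 in all.
Of these, 2100 is divisible by 100 but not 400, so not leap.
Leap years: 17 − 1 = 16.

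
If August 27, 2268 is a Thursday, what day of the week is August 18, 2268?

Tuesday

Count forward from the earlier date (August 18, 2268) to the later (August 27, 2268):
Within August 2268: 27 − 18 = 9 days.
9 mod 7 = 2, so 2 days before Thursday is Tuesday.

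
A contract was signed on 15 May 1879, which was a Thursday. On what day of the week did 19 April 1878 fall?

Friday

Count forward from the earlier date (April 19, 1878) to the later (May 15, 1879):
Day-of-year of April 19, 1878: 109.
Day-of-year of May 15, 1879: 135.
1878 has 365 days, so 365 − 109 = 256 days remain in 1878.
Total: 256 + 135 = 391 days.
391 mod 7 = 6, so 6 days before Thursday is Friday.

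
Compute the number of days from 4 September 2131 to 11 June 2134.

Day-of-year of September 4, 2131: 247.
Day-of-year of June 11, 2134: 162.
2131 has 365 days, so 365 − 247 = 118 days remain in 2131.
Full years: 2132: 366; 2133: 365. Sum = 731.
Total: 118 + 731 + 162 = 1011 days.

1011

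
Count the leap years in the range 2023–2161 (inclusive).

34

Years divisible by 4: 2024, 2028, …, 2160 — 35 in all.
Of these, 2100 is divisible by 100 but not 400, so not leap.
Leap years: 35 − 1 = 34.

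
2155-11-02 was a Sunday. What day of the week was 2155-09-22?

Monday

Count forward from the earlier date (September 22, 2155) to the later (November 2, 2155):
September 2155: 30 − 22 = 8 days remain.
Then October (31): 31 days.
November 1–2, 2155: 2 days.
Total: 8 + 31 + 2 = 41 days.
41 mod 7 = 6, so 6 days before Sunday is Monday.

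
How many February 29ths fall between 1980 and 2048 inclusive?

Years divisible by 4: 1980, 1984, …, 2048 — 18 in all.
2000 is divisible by 400, so still leap.
No century exceptions apply. Count: 18.

18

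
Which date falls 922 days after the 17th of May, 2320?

the 25th of November, 2322

Count 922 days after May 17, 2320:
May 17, 2320 → May 17, 2321: 365 days.
May 17, 2321 → May 17, 2322: 365 days.
May 2322: 31 − 17 = 14 days remain.
Then June (30), July (31), August (31), September (30), October (31): 30 + 31 + 31 + 30 + 31 = 153 days.
November 1–25, 2322: 25 days.
Residual: 192 days.
Total: 922 days.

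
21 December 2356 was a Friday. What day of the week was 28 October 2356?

Sunday

Count forward from the earlier date (October 28, 2356) to the later (December 21, 2356):
October 2356: 31 − 28 = 3 days remain.
Then November (30): 30 days.
December 1–21, 2356: 21 days.
Total: 3 + 30 + 21 = 54 days.
54 mod 7 = 5, so 5 days before Friday is Sunday.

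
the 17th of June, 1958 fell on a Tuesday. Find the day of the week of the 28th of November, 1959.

Saturday

June 17, 1958 → June 17, 1959: 365 days.
June 1959: 30 − 17 = 13 days remain.
Then July (31), August (31), September (30), October (31): 31 + 31 + 30 + 31 = 123 days.
November 1–28, 1959: 28 days.
Residual: 164 days.
Total: 529 days.
529 mod 7 = 4, so 4 days after Tuesday is Saturday.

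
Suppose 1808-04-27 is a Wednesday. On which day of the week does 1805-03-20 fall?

Count forward from the earlier date (March 20, 1805) to the later (April 27, 1808):
March 20, 1805 → March 20, 1806: 365 days.
March 20, 1806 → March 20, 1807: 365 days.
March 20, 1807 → March 20, 1808: 366 days (1808 is a leap year).
March 1808: 31 − 20 = 11 days remain.
April 1–27, 1808: 27 days.
Residual: 38 days.
Total: 1134 days.
1134 is a multiple of 7, so 1805-03-20 falls on the same weekday: Wednesday.

Wednesday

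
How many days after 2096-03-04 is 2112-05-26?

From March 4, 2096 to March 4, 2112: 16 years, of which 3 contain a Feb 29 — 13×365 + 3×366 = 5843 days.
(2100 is not a leap year (divisible by 100 but not 400).)
March 2112: 31 − 4 = 27 days remain.
Then April (30): 30 days.
May 1–26, 2112: 26 days.
Residual: 83 days.
Total: 5926 days.

5926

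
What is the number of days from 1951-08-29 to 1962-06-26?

From August 29, 1951 to August 29, 1961: 10 years, of which 3 contain a Feb 29 — 7×365 + 3×366 = 3653 days.
August 1961: 31 − 29 = 2 days remain.
Then 9 full months totalling 273 days.
June 1–26, 1962: 26 days.
Residual: 301 days.
Total: 3954 days.

3954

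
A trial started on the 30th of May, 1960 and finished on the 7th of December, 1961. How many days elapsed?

556

May 1960: 31 − 30 = 1 day remains.
Then 18 full months totalling 548 days.
December 1–7, 1961: 7 days.
Total: 1 + 548 + 7 = 556 days.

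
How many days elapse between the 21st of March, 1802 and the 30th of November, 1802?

254

March 1802: 31 − 21 = 10 days remain.
Then April (30), May (31), June (30), July (31), August (31), September (30), October (31): 30 + 31 + 30 + 31 + 31 + 30 + 31 = 214 days.
November 1–30, 1802: 30 days.
Total: 10 + 214 + 30 = 254 days.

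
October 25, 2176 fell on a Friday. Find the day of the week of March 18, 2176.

Count forward from the earlier date (March 18, 2176) to the later (October 25, 2176):
March 2176: 31 − 18 = 13 days remain.
Then April (30), May (31), June (30), July (31), August (31), September (30): 30 + 31 + 30 + 31 + 31 + 30 = 183 days.
October 1–25, 2176: 25 days.
Total: 13 + 183 + 25 = 221 days.
221 mod 7 = 4, so 4 days before Friday is Monday.

Monday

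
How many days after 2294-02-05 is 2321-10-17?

From February 5, 2294 to February 5, 2321: 27 years, of which 6 contain a Feb 29 — 21×365 + 6×366 = 9861 days.
(2300 is not a leap year (divisible by 100 but not 400).)
February 2321: 28 − 5 = 23 days remain (2321 is not a leap year, so February has 28 days).
Then March (31), April (30), May (31), June (30), July (31), August (31), September (30): 31 + 30 + 31 + 30 + 31 + 31 + 30 = 214 days.
October 1–17, 2321: 17 days.
Residual: 254 days.
Total: 10115 days.

10115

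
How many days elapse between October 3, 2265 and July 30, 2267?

665

October 2265: 31 − 3 = 28 days remain.
Then 20 full months totalling 607 days.
July 1–30, 2267: 30 days.
Total: 28 + 607 + 30 = 665 days.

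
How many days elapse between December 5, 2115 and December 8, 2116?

December 5, 2115 → December 5, 2116: 366 days (2116 is a leap year).
Within December 2116: 8 − 5 = 3 days.
Total: 369 days.

369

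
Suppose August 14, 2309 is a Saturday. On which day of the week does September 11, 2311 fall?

Monday

August 14, 2309 → August 14, 2310: 365 days.
August 14, 2310 → August 14, 2311: 365 days.
August 2311: 31 − 14 = 17 days remain.
September 1–11, 2311: 11 days.
Residual: 28 days.
Total: 758 days.
758 mod 7 = 2, so 2 days after Saturday is Monday.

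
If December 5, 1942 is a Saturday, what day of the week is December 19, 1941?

Count forward from the earlier date (December 19, 1941) to the later (December 5, 1942):
December 1941: 31 − 19 = 12 days remain.
Then 11 full months totalling 334 days.
December 1–5, 1942: 5 days.
Residual: 351 days.
Total: 351 days.
351 mod 7 = 1, so 1 day before Saturday is Friday.

Friday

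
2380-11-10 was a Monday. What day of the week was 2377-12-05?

Count forward from the earlier date (December 5, 2377) to the later (November 10, 2380):
Day-of-year of December 5, 2377: 339.
Day-of-year of November 10, 2380: 315.
2377 has 365 days, so 365 − 339 = 26 days remain in 2377.
Full years: 2378: 365; 2379: 365. Sum = 730.
Total: 26 + 730 + 315 = 1071 days.
1071 is a multiple of 7, so 2377-12-05 falls on the same weekday: Monday.

Monday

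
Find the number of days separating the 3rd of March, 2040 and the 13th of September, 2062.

Day-of-year of March 3, 2040: 63.
Day-of-year of September 13, 2062: 256.
2040 has 366 days, so 366 − 63 = 303 days remain in 2040.
Full years 2041–2061: 16 common + 5 leap = 16×365 + 5×366 = 7670 days.
Total: 303 + 7670 + 256 = 8229 days.

8229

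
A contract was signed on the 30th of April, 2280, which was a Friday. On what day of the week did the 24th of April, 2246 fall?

Friday

Count forward from the earlier date (April 24, 2246) to the later (April 30, 2280):
Day-of-year of April 24, 2246: 114.
Day-of-year of April 30, 2280: 121.
2246 has 365 days, so 365 − 114 = 251 days remain in 2246.
Full years 2247–2279: 25 common + 8 leap = 25×365 + 8×366 = 12053 days.
Total: 251 + 12053 + 121 = 12425 days.
12425 is a multiple of 7, so the 24th of April, 2246 falls on the same weekday: Friday.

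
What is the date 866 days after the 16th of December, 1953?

the 30th of April, 1956

Count 866 days after December 16, 1953:
Day-of-year of December 16, 1953: 350.
Day-of-year of April 30, 1956: 121.
1953 has 365 days, so 365 − 350 = 15 days remain in 1953.
Full years: 1954: 365; 1955: 365. Sum = 730.
Total: 15 + 730 + 121 = 866 days.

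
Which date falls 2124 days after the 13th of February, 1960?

the 7th of December, 1965

Count 2124 days after February 13, 1960:
February 13, 1960 → February 13, 1961: 366 days (1960 is a leap year).
February 13, 1961 → February 13, 1962: 365 days.
February 13, 1962 → February 13, 1963: 365 days.
February 13, 1963 → February 13, 1964: 365 days.
February 13, 1964 → February 13, 1965: 366 days (1964 is a leap year).
February 1965: 28 − 13 = 15 days remain (1965 is not a leap year, so February has 28 days).
Then 9 full months totalling 275 days.
December 1–7, 1965: 7 days.
Residual: 297 days.
Total: 2124 days.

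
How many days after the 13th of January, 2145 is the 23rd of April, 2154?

Day-of-year of January 13, 2145: 13.
Day-of-year of April 23, 2154: 113.
2145 has 365 days, so 365 − 13 = 352 days remain in 2145.
Full years 2146–2153: 6 common + 2 leap = 6×365 + 2×366 = 2922 days.
Total: 352 + 2922 + 113 = 3387 days.

3387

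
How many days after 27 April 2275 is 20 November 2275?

207

April 2275: 30 − 27 = 3 days remain.
Then May (31), June (30), July (31), August (31), September (30), October (31): 31 + 30 + 31 + 31 + 30 + 31 = 184 days.
November 1–20, 2275: 20 days.
Total: 3 + 184 + 20 = 207 days.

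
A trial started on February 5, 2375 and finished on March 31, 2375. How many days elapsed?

54

February 2375: 28 − 5 = 23 days remain (2375 is not a leap year, so February has 28 days).
March 1–31, 2375: 31 days.
Total: 23 + 31 = 54 days.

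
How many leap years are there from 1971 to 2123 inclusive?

37

Years divisible by 4: 1972, 1976, …, 2120 — 38 in all.
Of these, 2100 is divisible by 100 but not 400, so not leap.
2000 is divisible by 400, so still leap.
Leap years: 38 − 1 = 37.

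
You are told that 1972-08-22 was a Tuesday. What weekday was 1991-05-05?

Sunday

Day-of-year of August 22, 1972: 235.
Day-of-year of May 5, 1991: 125.
1972 has 366 days, so 366 − 235 = 131 days remain in 1972.
Full years 1973–1990: 14 common + 4 leap = 14×365 + 4×366 = 6574 days.
Total: 131 + 6574 + 125 = 6830 days.
6830 mod 7 = 5, so 5 days after Tuesday is Sunday.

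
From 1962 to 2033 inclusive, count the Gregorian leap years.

18

Years divisible by 4: 1964, 1968, …, 2032 — 18 in all.
2000 is divisible by 400, so still leap.
No century exceptions apply. Count: 18.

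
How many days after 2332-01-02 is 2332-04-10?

99

January 2332: 31 − 2 = 29 days remain.
Then February 2332 (29), March (31): 29 + 31 = 60 days.
April 1–10, 2332: 10 days.
Total: 29 + 60 + 10 = 99 days.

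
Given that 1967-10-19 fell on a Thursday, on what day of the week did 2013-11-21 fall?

Day-of-year of October 19, 1967: 292.
Day-of-year of November 21, 2013: 325.
1967 has 365 days, so 365 − 292 = 73 days remain in 1967.
Full years 1968–2012: 33 common + 12 leap = 33×365 + 12×366 = 16437 days.
Total: 73 + 16437 + 325 = 16835 days.
16835 is a multiple of 7, so 2013-11-21 falls on the same weekday: Thursday.

Thursday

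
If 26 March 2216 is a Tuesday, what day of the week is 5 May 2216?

Sunday

March 2216: 31 − 26 = 5 days remain.
Then April (30): 30 days.
May 1–5, 2216: 5 days.
Total: 5 + 30 + 5 = 40 days.
40 mod 7 = 5, so 5 days after Tuesday is Sunday.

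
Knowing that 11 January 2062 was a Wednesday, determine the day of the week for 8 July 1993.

Thursday

Count forward from the earlier date (July 8, 1993) to the later (January 11, 2062):
Day-of-year of July 8, 1993: 189.
Day-of-year of January 11, 2062: 11.
1993 has 365 days, so 365 − 189 = 176 days remain in 1993.
Full years 1994–2061: 51 common + 17 leap = 51×365 + 17×366 = 24837 days.
Total: 176 + 24837 + 11 = 25024 days.
25024 mod 7 = 6, so 6 days before Wednesday is Thursday.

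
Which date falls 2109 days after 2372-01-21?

2377-10-30

Count 2109 days after January 21, 2372:
January 21, 2372 → January 21, 2373: 366 days (2372 is a leap year).
January 21, 2373 → January 21, 2374: 365 days.
January 21, 2374 → January 21, 2375: 365 days.
January 21, 2375 → January 21, 2376: 365 days.
January 21, 2376 → January 21, 2377: 366 days (2376 is a leap year).
January 2377: 31 − 21 = 10 days remain.
Then February 2377 (28), March (31), April (30), May (31), June (30), July (31), August (31), September (30): 28 + 31 + 30 + 31 + 30 + 31 + 31 + 30 = 242 days.
October 1–30, 2377: 30 days.
Residual: 282 days.
Total: 2109 days.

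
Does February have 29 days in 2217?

No

2217 is not a leap year.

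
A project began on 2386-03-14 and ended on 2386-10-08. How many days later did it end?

March 2386: 31 − 14 = 17 days remain.
Then April (30), May (31), June (30), July (31), August (31), September (30): 30 + 31 + 30 + 31 + 31 + 30 = 183 days.
October 1–8, 2386: 8 days.
Total: 17 + 183 + 8 = 208 days.

208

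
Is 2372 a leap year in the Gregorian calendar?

Yes

2372 is a leap year.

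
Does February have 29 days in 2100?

No

2100 is not a leap year (divisible by 100 but not 400).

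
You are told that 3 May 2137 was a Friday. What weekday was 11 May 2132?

Count forward from the earlier date (May 11, 2132) to the later (May 3, 2137):
May 11, 2132 → May 11, 2133: 365 days.
May 11, 2133 → May 11, 2134: 365 days.
May 11, 2134 → May 11, 2135: 365 days.
May 11, 2135 → May 11, 2136: 366 days (2136 is a leap year).
May 2136: 31 − 11 = 20 days remain.
Then 11 full months totalling 334 days.
May 1–3, 2137: 3 days.
Residual: 357 days.
Total: 1818 days.
1818 mod 7 = 5, so 5 days before Friday is Sunday.

Sunday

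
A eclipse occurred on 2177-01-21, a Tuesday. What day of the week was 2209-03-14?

Day-of-year of January 21, 2177: 21.
Day-of-year of March 14, 2209: 73.
2177 has 365 days, so 365 − 21 = 344 days remain in 2177.
Full years 2178–2208: 24 common + 7 leap = 24×365 + 7×366 = 11322 days.
Total: 344 + 11322 + 73 = 11739 days.
11739 is a multiple of 7, so 2209-03-14 falls on the same weekday: Tuesday.

Tuesday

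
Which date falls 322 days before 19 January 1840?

3 March 1839

Count 322 days before January 19, 1840:
Day-of-year of March 3, 1839: 62.
Day-of-year of January 19, 1840: 19.
1839 has 365 days, so 365 − 62 = 303 days remain in 1839.
Total: 303 + 19 = 322 days.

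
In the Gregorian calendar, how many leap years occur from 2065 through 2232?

Years divisible by 4: 2068, 2072, …, 2232 — 42 in all.
Of these, 2100, 2200 are divisible by 100 but not 400, so not leap.
Leap years: 42 − 2 = 40.

40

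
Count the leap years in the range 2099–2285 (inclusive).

Years divisible by 4: 2100, 2104, …, 2284 — 47 in all.
Of these, 2100, 2200 are divisible by 100 but not 400, so not leap.
Leap years: 47 − 2 = 45.

45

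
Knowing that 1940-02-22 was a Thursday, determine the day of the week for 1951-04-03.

From February 22, 1940 to February 22, 1951: 11 years, of which 3 contain a Feb 29 — 8×365 + 3×366 = 4018 days.
February 1951: 28 − 22 = 6 days remain (1951 is not a leap year, so February has 28 days).
Then March (31): 31 days.
April 1–3, 1951: 3 days.
Residual: 40 days.
Total: 4058 days.
4058 mod 7 = 5, so 5 days after Thursday is Tuesday.

Tuesday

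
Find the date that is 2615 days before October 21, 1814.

August 24, 1807

Count 2615 days before October 21, 1814:
Day-of-year of August 24, 1807: 236.
Day-of-year of October 21, 1814: 294.
1807 has 365 days, so 365 − 236 = 129 days remain in 1807.
Full years: 1808: 366; 1809: 365; 1810: 365; 1811: 365; 1812: 366; 1813: 365. Sum = 2192.
Total: 129 + 2192 + 294 = 2615 days.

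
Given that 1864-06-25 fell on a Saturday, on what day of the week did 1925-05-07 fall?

Thursday

From June 25, 1864 to June 25, 1924: 60 years, of which 14 contain a Feb 29 — 46×365 + 14×366 = 21914 days.
(1900 is not a leap year (divisible by 100 but not 400).)
June 1924: 30 − 25 = 5 days remain.
Then 10 full months totalling 304 days.
May 1–7, 1925: 7 days.
Residual: 316 days.
Total: 22230 days.
22230 mod 7 = 5, so 5 days after Saturday is Thursday.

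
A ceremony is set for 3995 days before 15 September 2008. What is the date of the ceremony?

8 October 1997

Count 3995 days before September 15, 2008:
From October 8, 1997 to October 8, 2007: 10 years, of which 2 contain a Feb 29 — 8×365 + 2×366 = 3652 days.
(2000 is a leap year (divisible by 400).)
October 2007: 31 − 8 = 23 days remain.
Then 10 full months totalling 305 days.
September 1–15, 2008: 15 days.
Residual: 343 days.
Total: 3995 days.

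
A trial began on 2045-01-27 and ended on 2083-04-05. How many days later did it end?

Day-of-year of January 27, 2045: 27.
Day-of-year of April 5, 2083: 95.
2045 has 365 days, so 365 − 27 = 338 days remain in 2045.
Full years 2046–2082: 28 common + 9 leap = 28×365 + 9×366 = 13514 days.
Total: 338 + 13514 + 95 = 13947 days.

13947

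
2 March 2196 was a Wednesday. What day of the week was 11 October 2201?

March 2, 2196 → March 2, 2197: 365 days.
March 2, 2197 → March 2, 2198: 365 days.
March 2, 2198 → March 2, 2199: 365 days.
March 2, 2199 → March 2, 2200: 365 days (2200 is not a leap year (divisible by 100 but not 400)).
March 2, 2200 → March 2, 2201: 365 days.
March 2201: 31 − 2 = 29 days remain.
Then April (30), May (31), June (30), July (31), August (31), September (30): 30 + 31 + 30 + 31 + 31 + 30 = 183 days.
October 1–11, 2201: 11 days.
Residual: 223 days.
Total: 2048 days.
2048 mod 7 = 4, so 4 days after Wednesday is Sunday.

Sunday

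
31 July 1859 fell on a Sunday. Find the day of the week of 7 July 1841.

Count forward from the earlier date (July 7, 1841) to the later (July 31, 1859):
From July 7, 1841 to July 7, 1859: 18 years, of which 4 contain a Feb 29 — 14×365 + 4×366 = 6574 days.
Within July 1859: 31 − 7 = 24 days.
Total: 6598 days.
6598 mod 7 = 4, so 4 days before Sunday is Wednesday.

Wednesday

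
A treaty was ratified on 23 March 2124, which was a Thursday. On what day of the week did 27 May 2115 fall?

Monday

Count forward from the earlier date (May 27, 2115) to the later (March 23, 2124):
Day-of-year of May 27, 2115: 147.
Day-of-year of March 23, 2124: 83.
2115 has 365 days, so 365 − 147 = 218 days remain in 2115.
Full years 2116–2123: 6 common + 2 leap = 6×365 + 2×366 = 2922 days.
Total: 218 + 2922 + 83 = 3223 days.
3223 mod 7 = 3, so 3 days before Thursday is Monday.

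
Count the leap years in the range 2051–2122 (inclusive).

Years divisible by 4: 2052, 2056, …, 2120 — 18 in all.
Of these, 2100 is divisible by 100 but not 400, so not leap.
Leap years: 18 − 1 = 17.

17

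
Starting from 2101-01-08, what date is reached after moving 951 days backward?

2098-06-01

Count 951 days before January 8, 2101:
Day-of-year of June 1, 2098: 152.
Day-of-year of January 8, 2101: 8.
2098 has 365 days, so 365 − 152 = 213 days remain in 2098.
Full years: 2099: 365; 2100: 365. Sum = 730.
Total: 213 + 730 + 8 = 951 days.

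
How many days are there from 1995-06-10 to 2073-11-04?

From June 10, 1995 to June 10, 2073: 78 years, of which 20 contain a Feb 29 — 58×365 + 20×366 = 28490 days.
(2000 is a leap year (divisible by 400).)
June 2073: 30 − 10 = 20 days remain.
Then July (31), August (31), September (30), October (31): 31 + 31 + 30 + 31 = 123 days.
November 1–4, 2073: 4 days.
Residual: 147 days.
Total: 28637 days.

28637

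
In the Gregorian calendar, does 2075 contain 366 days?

2075 is not a leap year.

No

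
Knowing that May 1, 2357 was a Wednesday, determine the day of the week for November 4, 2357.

May 2357: 31 − 1 = 30 days remain.
Then June (30), July (31), August (31), September (30), October (31): 30 + 31 + 31 + 30 + 31 = 153 days.
November 1–4, 2357: 4 days.
Total: 30 + 153 + 4 = 187 days.
187 mod 7 = 5, so 5 days after Wednesday is Monday.

Monday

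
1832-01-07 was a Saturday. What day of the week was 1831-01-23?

Count forward from the earlier date (January 23, 1831) to the later (January 7, 1832):
Day-of-year of January 23, 1831: 23.
Day-of-year of January 7, 1832: 7.
1831 has 365 days, so 365 − 23 = 342 days remain in 1831.
Total: 342 + 7 = 349 days.
349 mod 7 = 6, so 6 days before Saturday is Sunday.

Sunday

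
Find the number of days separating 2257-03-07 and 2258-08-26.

March 7, 2257 → March 7, 2258: 365 days.
March 2258: 31 − 7 = 24 days remain.
Then April (30), May (31), June (30), July (31): 30 + 31 + 30 + 31 = 122 days.
August 1–26, 2258: 26 days.
Residual: 172 days.
Total: 537 days.

537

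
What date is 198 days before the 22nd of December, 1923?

the 7th of June, 1923

Count 198 days before December 22, 1923:
June 1923: 30 − 7 = 23 days remain.
Then July (31), August (31), September (30), October (31), November (30): 31 + 31 + 30 + 31 + 30 = 153 days.
December 1–22, 1923: 22 days.
Total: 23 + 153 + 22 = 198 days.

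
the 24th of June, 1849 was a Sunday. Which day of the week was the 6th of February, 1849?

Count forward from the earlier date (February 6, 1849) to the later (June 24, 1849):
February 1849: 28 − 6 = 22 days remain (1849 is not a leap year, so February has 28 days).
Then March (31), April (30), May (31): 31 + 30 + 31 = 92 days.
June 1–24, 1849: 24 days.
Total: 22 + 92 + 24 = 138 days.
138 mod 7 = 5, so 5 days before Sunday is Tuesday.

Tuesday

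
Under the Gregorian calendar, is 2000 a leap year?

2000 is a leap year (divisible by 400).

Yes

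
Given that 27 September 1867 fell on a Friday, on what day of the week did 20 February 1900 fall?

Day-of-year of September 27, 1867: 270.
Day-of-year of February 20, 1900: 51.
1867 has 365 days, so 365 − 270 = 95 days remain in 1867.
Full years 1868–1899: 24 common + 8 leap = 24×365 + 8×366 = 11688 days.
Total: 95 + 11688 + 51 = 11834 days.
11834 mod 7 = 4, so 4 days after Friday is Tuesday.

Tuesday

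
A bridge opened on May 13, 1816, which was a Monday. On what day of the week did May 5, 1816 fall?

Count forward from the earlier date (May 5, 1816) to the later (May 13, 1816):
Within May 1816: 13 − 5 = 8 days.
8 mod 7 = 1, so 1 day before Monday is Sunday.

Sunday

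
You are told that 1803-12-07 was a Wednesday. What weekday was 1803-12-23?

Within December 1803: 23 − 7 = 16 days.
16 mod 7 = 2, so 2 days after Wednesday is Friday.

Friday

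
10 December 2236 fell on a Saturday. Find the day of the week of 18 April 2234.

Friday

Count forward from the earlier date (April 18, 2234) to the later (December 10, 2236):
Day-of-year of April 18, 2234: 108.
Day-of-year of December 10, 2236: 345.
2234 has 365 days, so 365 − 108 = 257 days remain in 2234.
Full years: 2235: 365. Sum = 365.
Total: 257 + 365 + 345 = 967 days.
967 mod 7 = 1, so 1 day before Saturday is Friday.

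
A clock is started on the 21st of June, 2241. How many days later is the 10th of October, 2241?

June 2241: 30 − 21 = 9 days remain.
Then July (31), August (31), September (30): 31 + 31 + 30 = 92 days.
October 1–10, 2241: 10 days.
Total: 9 + 92 + 10 = 111 days.

111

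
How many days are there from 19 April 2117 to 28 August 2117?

April 2117: 30 − 19 = 11 days remain.
Then May (31), June (30), July (31): 31 + 30 + 31 = 92 days.
August 1–28, 2117: 28 days.
Total: 11 + 92 + 28 = 131 days.

131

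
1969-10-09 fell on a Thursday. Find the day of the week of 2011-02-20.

Sunday

Day-of-year of October 9, 1969: 282.
Day-of-year of February 20, 2011: 51.
1969 has 365 days, so 365 − 282 = 83 days remain in 1969.
Full years 1970–2010: 31 common + 10 leap = 31×365 + 10×366 = 14975 days.
Total: 83 + 14975 + 51 = 15109 days.
15109 mod 7 = 3, so 3 days after Thursday is Sunday.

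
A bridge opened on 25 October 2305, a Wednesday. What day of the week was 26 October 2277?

Count forward from the earlier date (October 26, 2277) to the later (October 25, 2305):
From October 26, 2277 to October 26, 2304: 27 years, of which 6 contain a Feb 29 — 21×365 + 6×366 = 9861 days.
(2300 is not a leap year (divisible by 100 but not 400).)
October 2304: 31 − 26 = 5 days remain.
Then 11 full months totalling 334 days.
October 1–25, 2305: 25 days.
Residual: 364 days.
Total: 10225 days.
10225 mod 7 = 5, so 5 days before Wednesday is Friday.

Friday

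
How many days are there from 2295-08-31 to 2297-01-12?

500

August 2295: 31 − 31 = 0 days remain.
Then 16 full months totalling 488 days.
January 1–12, 2297: 12 days.
Total: 0 + 488 + 12 = 500 days.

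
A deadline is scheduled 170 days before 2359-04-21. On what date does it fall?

2358-11-02

Count 170 days before April 21, 2359:
Day-of-year of November 2, 2358: 306.
Day-of-year of April 21, 2359: 111.
2358 has 365 days, so 365 − 306 = 59 days remain in 2358.
Total: 59 + 111 = 170 days.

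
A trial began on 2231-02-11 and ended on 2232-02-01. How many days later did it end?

February 2231: 28 − 11 = 17 days remain (2231 is not a leap year, so February has 28 days).
Then 11 full months totalling 337 days.
February 1, 2232: 1 day (2232 is a leap year).
Residual: 355 days.
Total: 355 days.

355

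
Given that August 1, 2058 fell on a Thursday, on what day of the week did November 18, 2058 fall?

Monday

August 2058: 31 − 1 = 30 days remain.
Then September (30), October (31): 30 + 31 = 61 days.
November 1–18, 2058: 18 days.
Total: 30 + 61 + 18 = 109 days.
109 mod 7 = 4, so 4 days after Thursday is Monday.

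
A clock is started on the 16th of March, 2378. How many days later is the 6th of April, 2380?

752

March 2378: 31 − 16 = 15 days remain.
Then 24 full months totalling 731 days.
April 1–6, 2380: 6 days.
Total: 15 + 731 + 6 = 752 days.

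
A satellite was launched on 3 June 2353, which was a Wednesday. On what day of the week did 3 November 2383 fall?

From June 3, 2353 to June 3, 2383: 30 years, of which 7 contain a Feb 29 — 23×365 + 7×366 = 10957 days.
June 2383: 30 − 3 = 27 days remain.
Then July (31), August (31), September (30), October (31): 31 + 31 + 30 + 31 = 123 days.
November 1–3, 2383: 3 days.
Residual: 153 days.
Total: 11110 days.
11110 mod 7 = 1, so 1 day after Wednesday is Thursday.

Thursday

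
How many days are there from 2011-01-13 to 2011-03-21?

67

January 2011: 31 − 13 = 18 days remain.
Then February 2011 (28): 28 days.
March 1–21, 2011: 21 days.
Total: 18 + 28 + 21 = 67 days.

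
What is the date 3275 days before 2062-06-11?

2053-06-23

Count 3275 days before June 11, 2062:
From June 23, 2053 to June 23, 2061: 8 years, of which 2 contain a Feb 29 — 6×365 + 2×366 = 2922 days.
June 2061: 30 − 23 = 7 days remain.
Then 11 full months totalling 335 days.
June 1–11, 2062: 11 days.
Residual: 353 days.
Total: 3275 days.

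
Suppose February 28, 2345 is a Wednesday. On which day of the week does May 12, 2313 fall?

Monday

Count forward from the earlier date (May 12, 2313) to the later (February 28, 2345):
From May 12, 2313 to May 12, 2344: 31 years, of which 8 contain a Feb 29 — 23×365 + 8×366 = 11323 days.
May 2344: 31 − 12 = 19 days remain.
Then June (30), July (31), August (31), September (30), October (31), November (30), December (31), January (31): 30 + 31 + 31 + 30 + 31 + 30 + 31 + 31 = 245 days.
February 1–28, 2345: 28 days (2345 is not a leap year).
Residual: 292 days.
Total: 11615 days.
11615 mod 7 = 2, so 2 days before Wednesday is Monday.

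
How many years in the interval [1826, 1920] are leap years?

Years divisible by 4: 1828, 1832, …, 1920 — 24 in all.
Of these, 1900 is divisible by 100 but not 400, so not leap.
Leap years: 24 − 1 = 23.

23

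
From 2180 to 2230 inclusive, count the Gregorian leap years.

Years divisible by 4: 2180, 2184, …, 2228 — 13 in all.
Of these, 2200 is divisible by 100 but not 400, so not leap.
Leap years: 13 − 1 = 12.

12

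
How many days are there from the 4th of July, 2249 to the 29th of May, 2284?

12748

From July 4, 2249 to July 4, 2283: 34 years, of which 8 contain a Feb 29 — 26×365 + 8×366 = 12418 days.
July 2283: 31 − 4 = 27 days remain.
Then 9 full months totalling 274 days.
May 1–29, 2284: 29 days.
Residual: 330 days.
Total: 12748 days.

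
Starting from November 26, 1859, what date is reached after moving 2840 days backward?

February 16, 1852

Count 2840 days before November 26, 1859:
Day-of-year of February 16, 1852: 47.
Day-of-year of November 26, 1859: 330.
1852 has 366 days, so 366 − 47 = 319 days remain in 1852.
Full years: 1853: 365; 1854: 365; 1855: 365; 1856: 366; 1857: 365; 1858: 365. Sum = 2191.
Total: 319 + 2191 + 330 = 2840 days.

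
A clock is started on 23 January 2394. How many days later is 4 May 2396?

Day-of-year of January 23, 2394: 23.
Day-of-year of May 4, 2396: 125.
2394 has 365 days, so 365 − 23 = 342 days remain in 2394.
Full years: 2395: 365. Sum = 365.
Total: 342 + 365 + 125 = 832 days.

832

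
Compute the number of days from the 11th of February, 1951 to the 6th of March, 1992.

14999

Day-of-year of February 11, 1951: 42.
Day-of-year of March 6, 1992: 66.
1951 has 365 days, so 365 − 42 = 323 days remain in 1951.
Full years 1952–1991: 30 common + 10 leap = 30×365 + 10×366 = 14610 days.
Total: 323 + 14610 + 66 = 14999 days.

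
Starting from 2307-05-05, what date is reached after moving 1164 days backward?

2304-02-26

Count 1164 days before May 5, 2307:
February 26, 2304 → February 26, 2305: 366 days (2304 is a leap year).
February 26, 2305 → February 26, 2306: 365 days.
February 26, 2306 → February 26, 2307: 365 days.
February 2307: 28 − 26 = 2 days remain (2307 is not a leap year, so February has 28 days).
Then March (31), April (30): 31 + 30 = 61 days.
May 1–5, 2307: 5 days.
Residual: 68 days.
Total: 1164 days.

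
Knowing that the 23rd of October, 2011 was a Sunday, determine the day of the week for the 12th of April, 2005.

Count forward from the earlier date (April 12, 2005) to the later (October 23, 2011):
April 12, 2005 → April 12, 2006: 365 days.
April 12, 2006 → April 12, 2007: 365 days.
April 12, 2007 → April 12, 2008: 366 days (2008 is a leap year).
April 12, 2008 → April 12, 2009: 365 days.
April 12, 2009 → April 12, 2010: 365 days.
April 12, 2010 → April 12, 2011: 365 days.
April 2011: 30 − 12 = 18 days remain.
Then May (31), June (30), July (31), August (31), September (30): 31 + 30 + 31 + 31 + 30 = 153 days.
October 1–23, 2011: 23 days.
Residual: 194 days.
Total: 2385 days.
2385 mod 7 = 5, so 5 days before Sunday is Tuesday.

Tuesday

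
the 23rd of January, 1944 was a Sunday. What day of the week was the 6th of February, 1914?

Friday

Count forward from the earlier date (February 6, 1914) to the later (January 23, 1944):
Day-of-year of February 6, 1914: 37.
Day-of-year of January 23, 1944: 23.
1914 has 365 days, so 365 − 37 = 328 days remain in 1914.
Full years 1915–1943: 22 common + 7 leap = 22×365 + 7×366 = 10592 days.
Total: 328 + 10592 + 23 = 10943 days.
10943 mod 7 = 2, so 2 days before Sunday is Friday.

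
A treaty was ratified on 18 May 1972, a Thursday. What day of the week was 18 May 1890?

Sunday

Count forward from the earlier date (May 18, 1890) to the later (May 18, 1972):
From May 18, 1890 to May 18, 1972: 82 years, of which 20 contain a Feb 29 — 62×365 + 20×366 = 29950 days.
(1900 is not a leap year (divisible by 100 but not 400).)
Total: 29950 days.
29950 mod 7 = 4, so 4 days before Thursday is Sunday.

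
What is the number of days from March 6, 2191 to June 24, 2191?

110

March 2191: 31 − 6 = 25 days remain.
Then April (30), May (31): 30 + 31 = 61 days.
June 1–24, 2191: 24 days.
Total: 25 + 61 + 24 = 110 days.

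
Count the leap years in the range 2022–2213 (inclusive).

46

Years divisible by 4: 2024, 2028, …, 2212 — 48 in all.
Of these, 2100, 2200 are divisible by 100 but not 400, so not leap.
Leap years: 48 − 2 = 46.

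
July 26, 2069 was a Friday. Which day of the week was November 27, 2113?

Monday

Day-of-year of July 26, 2069: 207.
Day-of-year of November 27, 2113: 331.
2069 has 365 days, so 365 − 207 = 158 days remain in 2069.
Full years 2070–2112: 33 common + 10 leap = 33×365 + 10×366 = 15705 days.
Total: 158 + 15705 + 331 = 16194 days.
16194 mod 7 = 3, so 3 days after Friday is Monday.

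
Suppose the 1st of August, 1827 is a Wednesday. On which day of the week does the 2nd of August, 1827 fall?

Within August 1827: 2 − 1 = 1 day.
1 mod 7 = 1, so 1 day after Wednesday is Thursday.

Thursday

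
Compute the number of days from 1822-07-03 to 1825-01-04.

916

July 3, 1822 → July 3, 1823: 365 days.
July 3, 1823 → July 3, 1824: 366 days (1824 is a leap year).
July 1824: 31 − 3 = 28 days remain.
Then August (31), September (30), October (31), November (30), December (31): 31 + 30 + 31 + 30 + 31 = 153 days.
January 1–4, 1825: 4 days.
Residual: 185 days.
Total: 916 days.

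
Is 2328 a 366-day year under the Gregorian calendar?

Yes

2328 is a leap year.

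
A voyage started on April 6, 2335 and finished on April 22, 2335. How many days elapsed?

16

Within April 2335: 22 − 6 = 16 days.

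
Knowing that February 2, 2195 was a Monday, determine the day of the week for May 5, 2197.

Friday

Day-of-year of February 2, 2195: 33.
Day-of-year of May 5, 2197: 125.
2195 has 365 days, so 365 − 33 = 332 days remain in 2195.
Full years: 2196: 366. Sum = 366.
Total: 332 + 366 + 125 = 823 days.
823 mod 7 = 4, so 4 days after Monday is Friday.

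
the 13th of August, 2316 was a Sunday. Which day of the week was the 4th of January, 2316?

Count forward from the earlier date (January 4, 2316) to the later (August 13, 2316):
January 2316: 31 − 4 = 27 days remain.
Then February 2316 (29), March (31), April (30), May (31), June (30), July (31): 29 + 31 + 30 + 31 + 30 + 31 = 182 days.
August 1–13, 2316: 13 days.
Total: 27 + 182 + 13 = 222 days.
222 mod 7 = 5, so 5 days before Sunday is Tuesday.

Tuesday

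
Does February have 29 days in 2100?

No

2100 is not a leap year (divisible by 100 but not 400).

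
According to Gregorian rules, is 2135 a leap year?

2135 is not a leap year.

No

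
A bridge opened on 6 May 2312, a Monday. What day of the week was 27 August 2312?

Tuesday

May 2312: 31 − 6 = 25 days remain.
Then June (30), July (31): 30 + 31 = 61 days.
August 1–27, 2312: 27 days.
Total: 25 + 61 + 27 = 113 days.
113 mod 7 = 1, so 1 day after Monday is Tuesday.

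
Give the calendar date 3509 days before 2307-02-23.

2297-07-15

Count 3509 days before February 23, 2307:
From July 15, 2297 to July 15, 2306: 9 years, of which 1 contains a Feb 29 — 8×365 + 1×366 = 3286 days.
(2300 is not a leap year (divisible by 100 but not 400).)
July 2306: 31 − 15 = 16 days remain.
Then August (31), September (30), October (31), November (30), December (31), January (31): 31 + 30 + 31 + 30 + 31 + 31 = 184 days.
February 1–23, 2307: 23 days (2307 is not a leap year).
Residual: 223 days.
Total: 3509 days.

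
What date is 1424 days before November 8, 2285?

December 15, 2281

Count 1424 days before November 8, 2285:
Day-of-year of December 15, 2281: 349.
Day-of-year of November 8, 2285: 312.
2281 has 365 days, so 365 − 349 = 16 days remain in 2281.
Full years: 2282: 365; 2283: 365; 2284: 366. Sum = 1096.
Total: 16 + 1096 + 312 = 1424 days.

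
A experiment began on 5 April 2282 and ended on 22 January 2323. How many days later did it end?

Day-of-year of April 5, 2282: 95.
Day-of-year of January 22, 2323: 22.
2282 has 365 days, so 365 − 95 = 270 days remain in 2282.
Full years 2283–2322: 31 common + 9 leap = 31×365 + 9×366 = 14609 days.
Total: 270 + 14609 + 22 = 14901 days.

14901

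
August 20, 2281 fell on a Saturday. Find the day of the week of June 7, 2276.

Count forward from the earlier date (June 7, 2276) to the later (August 20, 2281):
June 7, 2276 → June 7, 2277: 365 days.
June 7, 2277 → June 7, 2278: 365 days.
June 7, 2278 → June 7, 2279: 365 days.
June 7, 2279 → June 7, 2280: 366 days (2280 is a leap year).
June 7, 2280 → June 7, 2281: 365 days.
June 2281: 30 − 7 = 23 days remain.
Then July (31): 31 days.
August 1–20, 2281: 20 days.
Residual: 74 days.
Total: 1900 days.
1900 mod 7 = 3, so 3 days before Saturday is Wednesday.

Wednesday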